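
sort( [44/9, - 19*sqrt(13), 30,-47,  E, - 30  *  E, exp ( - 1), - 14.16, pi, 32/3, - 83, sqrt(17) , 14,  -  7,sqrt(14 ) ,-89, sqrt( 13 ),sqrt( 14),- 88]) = [-89, - 88,-83 , -30*E, - 19*sqrt(13), - 47,-14.16, - 7,exp(-1),E , pi, sqrt(13) , sqrt( 14 ),sqrt(14), sqrt( 17 ), 44/9, 32/3, 14, 30]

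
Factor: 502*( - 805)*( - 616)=248931760  =  2^4*5^1 * 7^2*11^1*23^1*251^1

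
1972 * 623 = 1228556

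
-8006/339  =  - 8006/339 = - 23.62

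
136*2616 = 355776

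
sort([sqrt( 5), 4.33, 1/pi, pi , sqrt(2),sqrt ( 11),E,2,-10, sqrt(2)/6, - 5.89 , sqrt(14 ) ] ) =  [ - 10, - 5.89, sqrt( 2) /6,1/pi,sqrt(2) , 2,sqrt( 5 ), E, pi,sqrt(  11 ),  sqrt(14),4.33 ] 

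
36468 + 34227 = 70695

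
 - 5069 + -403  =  - 5472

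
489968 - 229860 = 260108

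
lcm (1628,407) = 1628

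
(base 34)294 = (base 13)1269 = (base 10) 2622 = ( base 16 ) A3E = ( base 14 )D54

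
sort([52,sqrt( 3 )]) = [ sqrt(3)  ,  52 ]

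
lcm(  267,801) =801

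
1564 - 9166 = -7602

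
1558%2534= 1558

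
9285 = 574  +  8711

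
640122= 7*91446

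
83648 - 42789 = 40859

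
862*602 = 518924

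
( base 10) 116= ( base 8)164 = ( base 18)68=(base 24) 4k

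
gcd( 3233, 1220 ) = 61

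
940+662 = 1602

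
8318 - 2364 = 5954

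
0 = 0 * 4075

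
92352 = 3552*26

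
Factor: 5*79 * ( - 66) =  - 26070 = - 2^1*3^1*5^1*11^1*79^1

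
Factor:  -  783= - 3^3 * 29^1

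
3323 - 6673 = -3350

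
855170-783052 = 72118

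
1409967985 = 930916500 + 479051485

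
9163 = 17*539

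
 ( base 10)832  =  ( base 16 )340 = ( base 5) 11312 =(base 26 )160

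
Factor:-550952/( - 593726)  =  275476/296863  =  2^2*7^( - 1 )*61^1*1129^1*42409^( - 1)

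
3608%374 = 242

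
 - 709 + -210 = - 919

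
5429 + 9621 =15050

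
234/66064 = 117/33032 = 0.00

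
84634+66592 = 151226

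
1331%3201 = 1331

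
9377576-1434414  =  7943162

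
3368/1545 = 2  +  278/1545=2.18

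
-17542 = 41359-58901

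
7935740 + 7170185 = 15105925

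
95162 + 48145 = 143307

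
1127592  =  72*15661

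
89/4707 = 89/4707 = 0.02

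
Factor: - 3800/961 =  - 2^3 * 5^2*19^1*31^ (  -  2)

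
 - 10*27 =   -  270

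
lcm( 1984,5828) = 93248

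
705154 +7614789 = 8319943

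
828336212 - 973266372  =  -144930160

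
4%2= 0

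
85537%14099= 943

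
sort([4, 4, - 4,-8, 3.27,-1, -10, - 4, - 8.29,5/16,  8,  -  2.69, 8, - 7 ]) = [-10, - 8.29,-8,-7, - 4, - 4, - 2.69, - 1,5/16, 3.27, 4 , 4, 8,8 ] 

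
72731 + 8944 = 81675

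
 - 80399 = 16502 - 96901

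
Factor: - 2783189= - 17^1*53^1*3089^1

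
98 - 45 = 53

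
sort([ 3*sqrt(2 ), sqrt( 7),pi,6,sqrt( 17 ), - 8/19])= [  -  8/19,  sqrt( 7 ),pi, sqrt ( 17), 3*sqrt(2),6 ] 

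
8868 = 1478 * 6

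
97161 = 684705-587544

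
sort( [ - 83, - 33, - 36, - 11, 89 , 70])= [-83, - 36, - 33,- 11,70,89] 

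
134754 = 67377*2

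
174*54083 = 9410442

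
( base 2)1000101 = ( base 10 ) 69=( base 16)45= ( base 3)2120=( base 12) 59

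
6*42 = 252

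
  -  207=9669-9876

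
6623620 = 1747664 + 4875956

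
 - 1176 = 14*( - 84 )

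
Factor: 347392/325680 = 2^4*3^ ( - 1) * 5^( - 1 ) = 16/15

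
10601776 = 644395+9957381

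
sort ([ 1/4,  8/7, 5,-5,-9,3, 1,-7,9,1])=[ -9,- 7,-5,1/4,1, 1,8/7 , 3, 5,9]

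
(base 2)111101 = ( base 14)45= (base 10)61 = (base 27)27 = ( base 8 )75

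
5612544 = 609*9216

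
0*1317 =0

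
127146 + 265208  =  392354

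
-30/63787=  - 30/63787 =- 0.00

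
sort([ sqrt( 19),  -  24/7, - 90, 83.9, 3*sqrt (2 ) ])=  [  -  90, - 24/7, 3*  sqrt(2 ), sqrt( 19 ) , 83.9 ]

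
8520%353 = 48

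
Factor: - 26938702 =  - 2^1*7^1*151^1*12743^1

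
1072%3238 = 1072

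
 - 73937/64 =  - 73937/64 = - 1155.27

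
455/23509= 455/23509 =0.02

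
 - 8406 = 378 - 8784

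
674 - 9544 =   -  8870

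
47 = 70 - 23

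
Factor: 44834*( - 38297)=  -2^1* 7^1*29^1*773^1*5471^1 =- 1717007698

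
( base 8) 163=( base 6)311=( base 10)115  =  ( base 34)3d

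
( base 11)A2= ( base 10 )112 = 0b1110000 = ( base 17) 6a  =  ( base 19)5h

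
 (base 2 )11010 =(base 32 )q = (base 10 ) 26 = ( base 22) 14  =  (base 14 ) 1C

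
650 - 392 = 258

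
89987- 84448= 5539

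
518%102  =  8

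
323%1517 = 323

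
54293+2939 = 57232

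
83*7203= 597849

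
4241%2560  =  1681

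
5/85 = 1/17  =  0.06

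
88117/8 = 88117/8 = 11014.62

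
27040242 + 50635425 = 77675667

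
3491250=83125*42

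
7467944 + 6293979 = 13761923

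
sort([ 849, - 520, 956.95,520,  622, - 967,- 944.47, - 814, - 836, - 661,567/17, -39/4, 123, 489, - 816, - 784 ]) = [  -  967,- 944.47, - 836, - 816,-814, - 784, - 661,  -  520, - 39/4, 567/17,123, 489, 520,622,849,956.95]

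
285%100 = 85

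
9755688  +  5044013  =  14799701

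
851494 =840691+10803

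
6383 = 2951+3432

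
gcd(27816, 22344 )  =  456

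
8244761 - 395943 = 7848818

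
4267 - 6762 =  - 2495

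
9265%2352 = 2209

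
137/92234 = 137/92234  =  0.00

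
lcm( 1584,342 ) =30096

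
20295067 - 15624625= 4670442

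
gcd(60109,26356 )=1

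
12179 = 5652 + 6527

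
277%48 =37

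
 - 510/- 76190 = 51/7619 = 0.01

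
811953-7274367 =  - 6462414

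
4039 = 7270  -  3231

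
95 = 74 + 21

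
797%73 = 67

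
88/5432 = 11/679= 0.02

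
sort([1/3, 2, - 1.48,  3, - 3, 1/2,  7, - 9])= [ - 9,-3,-1.48, 1/3, 1/2,2 , 3, 7 ]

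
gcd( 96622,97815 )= 1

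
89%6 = 5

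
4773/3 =1591 =1591.00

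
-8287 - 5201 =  - 13488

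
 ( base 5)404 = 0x68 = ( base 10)104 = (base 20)54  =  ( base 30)3E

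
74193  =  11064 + 63129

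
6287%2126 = 2035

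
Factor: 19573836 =2^2* 3^1 * 1631153^1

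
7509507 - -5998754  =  13508261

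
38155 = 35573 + 2582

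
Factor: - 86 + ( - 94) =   -  180 = - 2^2*3^2*5^1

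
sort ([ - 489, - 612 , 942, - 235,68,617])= [-612,  -  489, - 235,68, 617 , 942 ] 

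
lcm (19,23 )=437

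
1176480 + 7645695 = 8822175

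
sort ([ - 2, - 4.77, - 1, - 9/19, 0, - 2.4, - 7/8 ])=[ - 4.77, - 2.4, - 2, - 1, - 7/8 , - 9/19 , 0]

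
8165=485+7680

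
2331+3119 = 5450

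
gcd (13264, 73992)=8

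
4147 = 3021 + 1126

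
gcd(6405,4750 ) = 5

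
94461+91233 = 185694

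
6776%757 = 720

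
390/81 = 4 + 22/27  =  4.81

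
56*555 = 31080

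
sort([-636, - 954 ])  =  [  -  954, - 636]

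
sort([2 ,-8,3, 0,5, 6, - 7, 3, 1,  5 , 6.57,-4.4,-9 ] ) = [ -9, - 8, - 7, - 4.4,0,1,  2, 3,3, 5, 5, 6,6.57]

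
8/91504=1/11438=0.00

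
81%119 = 81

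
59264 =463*128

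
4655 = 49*95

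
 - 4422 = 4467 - 8889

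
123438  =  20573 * 6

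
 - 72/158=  -36/79 = - 0.46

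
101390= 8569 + 92821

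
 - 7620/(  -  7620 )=1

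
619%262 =95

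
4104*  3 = 12312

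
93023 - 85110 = 7913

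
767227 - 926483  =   - 159256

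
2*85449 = 170898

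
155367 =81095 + 74272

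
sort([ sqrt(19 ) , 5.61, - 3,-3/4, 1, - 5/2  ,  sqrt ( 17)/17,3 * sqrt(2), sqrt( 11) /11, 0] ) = [- 3,-5/2, - 3/4,0, sqrt( 17) /17, sqrt( 11)/11, 1, 3*sqrt(2 ),sqrt( 19 ), 5.61]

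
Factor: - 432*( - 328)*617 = 87426432 = 2^7*3^3 *41^1*617^1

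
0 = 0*214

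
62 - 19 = 43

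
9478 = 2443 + 7035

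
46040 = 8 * 5755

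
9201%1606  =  1171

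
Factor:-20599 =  -20599^1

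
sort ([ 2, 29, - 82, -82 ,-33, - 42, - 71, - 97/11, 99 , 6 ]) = [ - 82  , - 82, - 71,-42, - 33 , - 97/11,2 , 6, 29,99 ]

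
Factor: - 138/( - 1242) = 1/9= 3^( - 2)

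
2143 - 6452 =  - 4309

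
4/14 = 2/7 = 0.29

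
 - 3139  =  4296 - 7435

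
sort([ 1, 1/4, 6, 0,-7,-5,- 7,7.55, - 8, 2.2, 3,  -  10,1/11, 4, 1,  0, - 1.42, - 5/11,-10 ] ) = [ - 10, - 10, - 8, - 7,-7,-5, - 1.42, -5/11, 0, 0,  1/11, 1/4, 1, 1, 2.2,3, 4, 6, 7.55]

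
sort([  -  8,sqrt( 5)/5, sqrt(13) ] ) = [ - 8, sqrt( 5)/5,sqrt(13)] 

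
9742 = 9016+726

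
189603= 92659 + 96944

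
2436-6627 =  - 4191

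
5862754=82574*71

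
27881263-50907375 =  -  23026112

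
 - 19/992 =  - 19/992 = - 0.02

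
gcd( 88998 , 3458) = 182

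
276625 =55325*5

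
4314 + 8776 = 13090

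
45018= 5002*9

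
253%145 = 108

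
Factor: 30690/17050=9/5 = 3^2*5^ (  -  1)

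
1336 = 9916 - 8580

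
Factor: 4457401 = 13^1*199^1*1723^1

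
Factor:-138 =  - 2^1*3^1* 23^1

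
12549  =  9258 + 3291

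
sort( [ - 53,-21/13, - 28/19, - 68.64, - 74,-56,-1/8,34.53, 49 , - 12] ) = [-74, - 68.64 , - 56, - 53, - 12, - 21/13,  -  28/19, - 1/8,34.53, 49]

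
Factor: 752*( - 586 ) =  - 440672 = - 2^5 * 47^1*293^1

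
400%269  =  131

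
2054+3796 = 5850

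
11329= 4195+7134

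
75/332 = 75/332= 0.23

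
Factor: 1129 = 1129^1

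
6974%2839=1296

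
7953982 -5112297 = 2841685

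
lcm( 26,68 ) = 884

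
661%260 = 141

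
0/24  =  0 = 0.00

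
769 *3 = 2307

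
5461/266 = 20 + 141/266 = 20.53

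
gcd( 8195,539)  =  11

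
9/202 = 9/202 = 0.04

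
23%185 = 23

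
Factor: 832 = 2^6*13^1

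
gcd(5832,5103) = 729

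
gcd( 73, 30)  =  1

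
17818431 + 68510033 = 86328464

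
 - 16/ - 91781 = 16/91781 = 0.00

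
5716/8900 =1429/2225 = 0.64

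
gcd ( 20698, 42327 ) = 1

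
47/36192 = 47/36192= 0.00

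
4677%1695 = 1287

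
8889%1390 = 549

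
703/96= 703/96 = 7.32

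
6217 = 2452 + 3765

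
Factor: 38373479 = 47^1*151^1*5407^1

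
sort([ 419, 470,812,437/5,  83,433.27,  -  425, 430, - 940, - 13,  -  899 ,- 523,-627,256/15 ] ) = [ - 940, - 899, - 627, - 523, - 425, - 13,  256/15, 83, 437/5, 419, 430, 433.27, 470,812]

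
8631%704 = 183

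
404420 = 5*80884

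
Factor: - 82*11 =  - 2^1*11^1 * 41^1  =  - 902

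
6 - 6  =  0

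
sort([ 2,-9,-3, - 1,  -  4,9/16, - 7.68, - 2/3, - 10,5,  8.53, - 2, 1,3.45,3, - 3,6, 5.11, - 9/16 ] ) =[ - 10,  -  9,-7.68, - 4, - 3, - 3, - 2, - 1,  -  2/3, - 9/16, 9/16, 1,2,  3,3.45,  5,5.11, 6,8.53 ] 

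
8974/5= 1794 + 4/5 = 1794.80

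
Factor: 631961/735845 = 5^(-1 )*17^( - 1)*73^1 =73/85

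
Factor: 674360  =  2^3 * 5^1 * 23^1*733^1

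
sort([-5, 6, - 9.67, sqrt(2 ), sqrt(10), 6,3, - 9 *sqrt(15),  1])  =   [ - 9 * sqrt( 15),-9.67,  -  5,1, sqrt(2), 3, sqrt(10), 6, 6]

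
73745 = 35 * 2107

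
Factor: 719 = 719^1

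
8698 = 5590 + 3108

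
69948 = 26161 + 43787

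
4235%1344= 203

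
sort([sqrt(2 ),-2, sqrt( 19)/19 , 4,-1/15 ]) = [  -  2, - 1/15, sqrt(19)/19 , sqrt (2 ), 4]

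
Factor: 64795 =5^1*12959^1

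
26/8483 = 26/8483 = 0.00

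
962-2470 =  - 1508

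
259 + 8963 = 9222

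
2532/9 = 844/3 = 281.33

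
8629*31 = 267499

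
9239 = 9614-375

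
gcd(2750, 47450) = 50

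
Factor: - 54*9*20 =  - 2^3*3^5*5^1 = - 9720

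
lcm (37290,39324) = 2162820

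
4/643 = 4/643 = 0.01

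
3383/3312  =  3383/3312 =1.02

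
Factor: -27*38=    - 2^1*3^3* 19^1 = -1026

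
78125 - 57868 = 20257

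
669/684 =223/228 = 0.98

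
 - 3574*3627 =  - 12962898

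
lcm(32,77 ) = 2464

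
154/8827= 22/1261 =0.02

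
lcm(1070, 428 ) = 2140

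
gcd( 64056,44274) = 942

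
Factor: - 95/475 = - 1/5 = - 5^( - 1) 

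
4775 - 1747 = 3028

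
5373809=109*49301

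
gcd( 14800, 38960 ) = 80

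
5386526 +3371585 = 8758111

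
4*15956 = 63824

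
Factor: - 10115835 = - 3^1*5^1*283^1*2383^1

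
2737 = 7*391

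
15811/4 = 3952 + 3/4 = 3952.75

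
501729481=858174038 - 356444557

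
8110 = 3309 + 4801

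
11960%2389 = 15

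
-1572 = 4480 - 6052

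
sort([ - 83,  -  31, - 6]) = [ - 83, - 31, - 6]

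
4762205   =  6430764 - 1668559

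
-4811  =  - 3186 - 1625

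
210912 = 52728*4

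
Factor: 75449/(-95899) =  - 11^1* 19^3*41^( - 1)*2339^( - 1) 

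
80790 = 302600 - 221810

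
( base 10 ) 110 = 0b1101110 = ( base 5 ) 420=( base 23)4I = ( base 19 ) 5f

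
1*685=685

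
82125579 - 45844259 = 36281320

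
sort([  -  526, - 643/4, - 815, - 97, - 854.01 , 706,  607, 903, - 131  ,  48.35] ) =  [  -  854.01,-815, - 526, - 643/4,-131 , - 97, 48.35,607,706, 903 ] 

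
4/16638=2/8319 = 0.00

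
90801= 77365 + 13436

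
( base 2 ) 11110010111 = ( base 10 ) 1943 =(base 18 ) 5HH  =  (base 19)575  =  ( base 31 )20L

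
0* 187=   0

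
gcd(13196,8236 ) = 4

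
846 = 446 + 400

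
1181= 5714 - 4533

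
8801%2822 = 335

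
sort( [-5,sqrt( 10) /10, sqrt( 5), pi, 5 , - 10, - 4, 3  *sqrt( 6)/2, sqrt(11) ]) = [-10 , - 5, - 4 , sqrt( 10 ) /10, sqrt ( 5), pi, sqrt( 11),3*sqrt( 6)/2,5 ]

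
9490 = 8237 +1253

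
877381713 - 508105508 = 369276205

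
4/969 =4/969= 0.00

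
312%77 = 4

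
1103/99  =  1103/99 = 11.14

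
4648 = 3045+1603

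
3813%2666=1147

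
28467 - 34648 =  - 6181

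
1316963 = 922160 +394803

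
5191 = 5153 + 38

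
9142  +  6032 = 15174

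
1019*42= 42798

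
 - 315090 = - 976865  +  661775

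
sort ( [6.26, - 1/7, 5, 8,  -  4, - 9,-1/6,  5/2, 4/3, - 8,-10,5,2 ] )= [-10, - 9 , - 8, - 4 , - 1/6,-1/7, 4/3,2, 5/2, 5, 5, 6.26, 8]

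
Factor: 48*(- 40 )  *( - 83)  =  2^7*3^1 * 5^1*83^1 = 159360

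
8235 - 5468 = 2767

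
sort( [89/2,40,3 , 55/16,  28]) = [ 3, 55/16 , 28,40,89/2]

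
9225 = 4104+5121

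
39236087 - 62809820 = -23573733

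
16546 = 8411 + 8135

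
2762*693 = 1914066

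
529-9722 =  - 9193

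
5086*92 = 467912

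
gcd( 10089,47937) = 57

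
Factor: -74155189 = - 251^1*295439^1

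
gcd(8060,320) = 20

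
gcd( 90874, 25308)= 2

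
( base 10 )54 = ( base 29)1P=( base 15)39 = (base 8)66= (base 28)1Q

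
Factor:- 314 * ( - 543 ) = 170502 = 2^1*3^1*157^1*181^1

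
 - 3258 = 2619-5877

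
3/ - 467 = - 3/467 = - 0.01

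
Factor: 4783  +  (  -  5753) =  - 970 = - 2^1*5^1*97^1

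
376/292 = 1  +  21/73 = 1.29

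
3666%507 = 117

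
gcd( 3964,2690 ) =2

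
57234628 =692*82709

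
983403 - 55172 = 928231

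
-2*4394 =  - 8788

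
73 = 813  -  740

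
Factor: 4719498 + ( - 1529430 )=3190068 = 2^2 * 3^2 * 7^1 * 12659^1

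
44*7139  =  314116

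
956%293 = 77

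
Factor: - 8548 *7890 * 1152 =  - 77695165440= - 2^10*3^3 *5^1*263^1*2137^1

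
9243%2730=1053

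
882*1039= 916398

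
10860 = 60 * 181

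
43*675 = 29025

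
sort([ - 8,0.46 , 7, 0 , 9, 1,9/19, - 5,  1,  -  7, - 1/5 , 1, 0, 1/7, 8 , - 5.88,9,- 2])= [ - 8, - 7, - 5.88, - 5,-2, - 1/5, 0,0,1/7,0.46,9/19,1,1, 1,  7,8,9,  9]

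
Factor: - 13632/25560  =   - 8/15 = -2^3*3^( - 1 )*  5^( - 1) 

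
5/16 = 5/16 = 0.31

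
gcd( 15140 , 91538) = 2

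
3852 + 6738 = 10590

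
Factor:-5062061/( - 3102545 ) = 5^(- 1 )*97^( - 1)*113^1 * 6397^( - 1)*44797^1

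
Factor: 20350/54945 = 10/27 = 2^1*3^ (- 3)*5^1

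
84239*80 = 6739120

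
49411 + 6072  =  55483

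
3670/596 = 6 + 47/298 = 6.16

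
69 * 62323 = 4300287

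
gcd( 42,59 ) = 1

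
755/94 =8+3/94 = 8.03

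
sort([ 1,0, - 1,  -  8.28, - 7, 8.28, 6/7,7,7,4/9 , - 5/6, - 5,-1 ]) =[ - 8.28, - 7,-5, - 1, - 1 , - 5/6,0 , 4/9,6/7,1,  7,7, 8.28]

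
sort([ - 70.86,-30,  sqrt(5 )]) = [ - 70.86,-30,  sqrt( 5 )]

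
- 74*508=-37592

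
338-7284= -6946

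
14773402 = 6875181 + 7898221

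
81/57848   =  81/57848 = 0.00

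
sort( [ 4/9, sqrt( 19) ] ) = [ 4/9,sqrt( 19)] 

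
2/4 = 1/2 =0.50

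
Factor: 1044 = 2^2 * 3^2* 29^1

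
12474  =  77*162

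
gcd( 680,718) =2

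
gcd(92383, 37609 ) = 1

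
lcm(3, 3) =3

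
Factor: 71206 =2^1 * 35603^1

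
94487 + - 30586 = 63901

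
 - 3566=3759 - 7325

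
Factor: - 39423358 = -2^1*13^1*73^1*20771^1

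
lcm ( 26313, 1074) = 52626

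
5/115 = 1/23=0.04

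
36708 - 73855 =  - 37147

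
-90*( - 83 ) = 7470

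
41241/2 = 41241/2 = 20620.50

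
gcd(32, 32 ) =32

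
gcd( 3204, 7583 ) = 1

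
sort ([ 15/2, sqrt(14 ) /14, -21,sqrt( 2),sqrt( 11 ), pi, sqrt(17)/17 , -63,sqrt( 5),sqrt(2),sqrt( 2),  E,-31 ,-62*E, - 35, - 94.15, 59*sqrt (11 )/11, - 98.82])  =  [ - 62*E,-98.82,-94.15, - 63,-35, - 31,-21,sqrt ( 17 ) /17, sqrt( 14)/14, sqrt(2),sqrt( 2 ),sqrt(2),sqrt( 5 ),E,  pi,sqrt(11), 15/2,59 * sqrt( 11)/11]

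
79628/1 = 79628 = 79628.00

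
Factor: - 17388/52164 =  - 3^( - 1) = -  1/3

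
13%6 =1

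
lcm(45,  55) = 495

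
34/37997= 34/37997 =0.00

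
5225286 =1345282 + 3880004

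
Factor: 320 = 2^6* 5^1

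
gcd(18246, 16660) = 2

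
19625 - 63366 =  - 43741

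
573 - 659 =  - 86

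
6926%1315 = 351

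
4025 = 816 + 3209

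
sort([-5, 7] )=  [-5, 7]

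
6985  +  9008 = 15993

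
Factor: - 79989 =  - 3^1 * 7^1*13^1*293^1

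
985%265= 190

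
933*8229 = 7677657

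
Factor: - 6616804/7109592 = - 1654201/1777398 = - 2^( - 1)*3^( - 1) *7^(-1)*101^( - 1)*419^ ( - 1)*1654201^1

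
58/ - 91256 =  - 1 + 45599/45628 = - 0.00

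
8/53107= 8/53107 = 0.00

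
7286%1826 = 1808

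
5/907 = 5/907  =  0.01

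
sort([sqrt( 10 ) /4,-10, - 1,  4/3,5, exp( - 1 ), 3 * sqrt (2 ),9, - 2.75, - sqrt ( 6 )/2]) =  [  -  10,  -  2.75,  -  sqrt( 6 ) /2, - 1, exp(  -  1 ),sqrt(10 ) /4  ,  4/3, 3 * sqrt (2),5, 9]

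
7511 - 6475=1036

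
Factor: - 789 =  - 3^1*263^1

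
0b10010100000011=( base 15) 2c1a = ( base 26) E0B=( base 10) 9475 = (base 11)7134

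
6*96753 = 580518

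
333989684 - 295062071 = 38927613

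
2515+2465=4980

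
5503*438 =2410314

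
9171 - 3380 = 5791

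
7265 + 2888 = 10153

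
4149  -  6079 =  - 1930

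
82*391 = 32062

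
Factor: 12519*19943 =3^2*7^2*11^1 * 13^1*37^1*107^1   =  249666417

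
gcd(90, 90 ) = 90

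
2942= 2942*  1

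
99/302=99/302 = 0.33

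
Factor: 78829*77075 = 6075745175 = 5^2*17^1*3083^1*4637^1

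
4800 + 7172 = 11972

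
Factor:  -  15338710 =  - 2^1*5^1*1533871^1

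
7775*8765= 68147875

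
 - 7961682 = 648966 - 8610648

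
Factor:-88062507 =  - 3^2*13^1*71^1*10601^1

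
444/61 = 7 + 17/61 = 7.28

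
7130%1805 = 1715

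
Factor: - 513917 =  - 513917^1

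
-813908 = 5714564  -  6528472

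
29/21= 29/21=1.38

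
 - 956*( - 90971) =86968276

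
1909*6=11454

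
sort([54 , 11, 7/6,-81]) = [ - 81,7/6,11, 54]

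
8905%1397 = 523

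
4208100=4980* 845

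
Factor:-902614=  - 2^1*19^1*23753^1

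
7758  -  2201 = 5557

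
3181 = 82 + 3099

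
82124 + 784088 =866212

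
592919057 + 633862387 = 1226781444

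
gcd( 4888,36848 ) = 376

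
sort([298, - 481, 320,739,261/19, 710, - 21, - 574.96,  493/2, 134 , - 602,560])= [ -602, - 574.96, - 481, - 21,261/19 , 134, 493/2,298, 320, 560, 710,739]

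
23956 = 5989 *4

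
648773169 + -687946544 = -39173375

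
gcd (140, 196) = 28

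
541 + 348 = 889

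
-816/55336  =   - 1 + 6815/6917 = -  0.01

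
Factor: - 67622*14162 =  - 957662764 = - 2^2*73^1*97^1*33811^1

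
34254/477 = 3806/53 = 71.81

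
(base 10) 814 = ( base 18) 294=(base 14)422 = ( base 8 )1456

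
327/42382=327/42382 = 0.01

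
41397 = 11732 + 29665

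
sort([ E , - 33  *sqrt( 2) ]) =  [ -33*sqrt( 2 ), E] 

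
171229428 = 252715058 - 81485630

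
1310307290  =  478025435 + 832281855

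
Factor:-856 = -2^3 *107^1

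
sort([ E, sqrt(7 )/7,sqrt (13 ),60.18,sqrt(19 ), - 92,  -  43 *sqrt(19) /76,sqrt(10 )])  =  [ - 92, - 43*sqrt ( 19)/76,sqrt(7 ) /7,E,sqrt( 10 ), sqrt(13 ),sqrt ( 19),60.18 ]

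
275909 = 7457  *37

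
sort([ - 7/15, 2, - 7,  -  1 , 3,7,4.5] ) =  [ - 7, - 1, - 7/15 , 2,  3,  4.5,  7 ] 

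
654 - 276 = 378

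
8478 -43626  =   - 35148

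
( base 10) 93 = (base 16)5D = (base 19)4H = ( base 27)3C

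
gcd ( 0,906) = 906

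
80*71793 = 5743440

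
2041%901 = 239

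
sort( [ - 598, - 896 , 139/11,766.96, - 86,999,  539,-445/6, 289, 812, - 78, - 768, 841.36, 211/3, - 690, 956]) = [-896, - 768, - 690, - 598, - 86, - 78, - 445/6,139/11,211/3, 289, 539,  766.96,812,841.36,956,999 ] 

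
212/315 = 212/315 = 0.67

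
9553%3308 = 2937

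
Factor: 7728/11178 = 56/81= 2^3*3^ ( - 4)*7^1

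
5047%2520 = 7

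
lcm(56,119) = 952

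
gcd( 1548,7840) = 4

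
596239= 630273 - 34034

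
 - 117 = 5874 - 5991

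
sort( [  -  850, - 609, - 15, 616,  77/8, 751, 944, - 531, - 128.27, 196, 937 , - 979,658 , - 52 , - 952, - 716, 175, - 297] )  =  [ - 979, - 952, - 850, - 716, - 609, - 531, - 297,-128.27, - 52, - 15, 77/8 , 175, 196, 616,  658,751,937, 944]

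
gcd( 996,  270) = 6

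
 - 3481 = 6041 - 9522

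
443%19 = 6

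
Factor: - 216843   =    -  3^1*11^1 *6571^1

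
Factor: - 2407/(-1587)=3^( - 1 ) * 23^(-2)*29^1*83^1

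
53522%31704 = 21818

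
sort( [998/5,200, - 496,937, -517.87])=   [ - 517.87, - 496, 998/5,200,937]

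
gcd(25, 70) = 5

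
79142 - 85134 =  - 5992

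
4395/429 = 10 + 35/143=10.24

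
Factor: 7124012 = 2^2*7^2 *19^1*1913^1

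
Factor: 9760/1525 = 2^5*5^( - 1 )  =  32/5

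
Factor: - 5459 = -53^1*103^1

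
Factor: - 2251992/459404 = -562998/114851 = - 2^1*3^1*11^(-1 )* 53^(-1) * 103^1 *197^(  -  1 )  *  911^1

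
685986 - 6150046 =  - 5464060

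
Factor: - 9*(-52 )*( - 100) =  - 2^4*3^2*5^2*13^1 = - 46800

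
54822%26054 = 2714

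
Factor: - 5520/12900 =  - 92/215 = - 2^2 * 5^( - 1 )*23^1 * 43^(-1 )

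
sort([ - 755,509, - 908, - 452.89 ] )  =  [ -908, - 755,-452.89, 509 ]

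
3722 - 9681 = -5959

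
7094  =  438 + 6656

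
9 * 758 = 6822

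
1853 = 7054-5201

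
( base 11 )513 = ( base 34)i7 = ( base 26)nl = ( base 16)26b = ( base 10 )619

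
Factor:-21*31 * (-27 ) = 17577= 3^4*7^1 * 31^1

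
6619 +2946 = 9565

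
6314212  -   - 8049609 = 14363821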